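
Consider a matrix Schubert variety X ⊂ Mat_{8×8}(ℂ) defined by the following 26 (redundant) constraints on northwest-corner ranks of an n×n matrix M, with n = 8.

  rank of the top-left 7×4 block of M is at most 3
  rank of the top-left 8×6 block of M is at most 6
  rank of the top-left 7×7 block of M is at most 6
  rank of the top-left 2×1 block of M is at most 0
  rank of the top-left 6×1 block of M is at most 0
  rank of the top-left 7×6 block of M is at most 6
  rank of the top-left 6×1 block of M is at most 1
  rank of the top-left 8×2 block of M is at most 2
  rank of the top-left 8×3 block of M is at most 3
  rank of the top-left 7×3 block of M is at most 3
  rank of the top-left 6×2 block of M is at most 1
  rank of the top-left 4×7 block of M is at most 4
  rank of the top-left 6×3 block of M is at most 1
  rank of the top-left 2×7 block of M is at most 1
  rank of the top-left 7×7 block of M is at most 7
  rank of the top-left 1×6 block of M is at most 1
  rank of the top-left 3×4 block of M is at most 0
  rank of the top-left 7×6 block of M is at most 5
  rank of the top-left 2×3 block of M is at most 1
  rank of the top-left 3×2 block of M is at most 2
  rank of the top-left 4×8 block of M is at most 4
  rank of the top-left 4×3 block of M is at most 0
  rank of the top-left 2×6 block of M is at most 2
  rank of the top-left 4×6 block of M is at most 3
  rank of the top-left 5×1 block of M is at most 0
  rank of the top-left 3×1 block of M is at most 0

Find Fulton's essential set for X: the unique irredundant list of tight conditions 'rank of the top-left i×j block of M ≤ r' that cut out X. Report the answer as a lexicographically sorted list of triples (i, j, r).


Propagating the 26 rank bounds to every northwest block:

  0 0 0 0 1 1 1 1
  0 0 0 0 1 1 1 2
  0 0 0 0 1 2 2 3
  0 0 0 1 2 3 3 4
  0 1 1 2 3 4 4 5
  0 1 1 2 3 4 5 6
  1 2 2 3 4 5 6 7
  1 2 3 4 5 6 7 8

so w = (5, 8, 6, 4, 2, 7, 1, 3).

Fulton essential set (5 of the 20 Rothe cells):

[(2, 7, 1), (3, 4, 0), (4, 3, 0), (6, 1, 0), (6, 3, 1)]


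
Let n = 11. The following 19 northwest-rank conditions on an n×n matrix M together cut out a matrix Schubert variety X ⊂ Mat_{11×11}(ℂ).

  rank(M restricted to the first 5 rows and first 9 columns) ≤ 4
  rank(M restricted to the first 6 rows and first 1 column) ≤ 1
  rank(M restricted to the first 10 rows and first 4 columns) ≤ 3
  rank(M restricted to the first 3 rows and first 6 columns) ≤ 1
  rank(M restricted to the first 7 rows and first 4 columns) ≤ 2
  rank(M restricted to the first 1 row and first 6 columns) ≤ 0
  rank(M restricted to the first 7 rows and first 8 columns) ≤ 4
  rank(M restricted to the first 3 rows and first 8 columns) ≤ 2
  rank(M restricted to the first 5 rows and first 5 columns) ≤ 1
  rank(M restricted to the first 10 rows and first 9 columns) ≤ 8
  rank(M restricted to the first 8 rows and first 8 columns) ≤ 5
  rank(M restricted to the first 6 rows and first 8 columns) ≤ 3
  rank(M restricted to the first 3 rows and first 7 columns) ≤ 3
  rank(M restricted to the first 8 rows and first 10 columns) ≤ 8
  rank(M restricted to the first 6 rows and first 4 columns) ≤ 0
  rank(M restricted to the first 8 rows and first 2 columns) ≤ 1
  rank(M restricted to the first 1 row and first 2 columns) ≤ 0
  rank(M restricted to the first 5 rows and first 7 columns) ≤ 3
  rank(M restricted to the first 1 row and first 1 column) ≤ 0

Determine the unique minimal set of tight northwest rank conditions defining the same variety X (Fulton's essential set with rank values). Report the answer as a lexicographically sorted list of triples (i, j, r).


The tightest implied rank at each (i,j), from the 19 conditions:

  row 1: 0  0  0  0  0  0  1  1  1  1  1
  row 2: 0  0  0  0  1  1  2  2  2  2  2
  row 3: 0  0  0  0  1  1  2  2  3  3  3
  row 4: 0  0  0  0  1  2  3  3  4  4  4
  row 5: 0  0  0  0  1  2  3  3  4  5  5
  row 6: 0  0  0  0  1  2  3  3  4  5  6
  row 7: 1  1  1  1  2  3  4  4  5  6  7
  row 8: 1  1  2  2  3  4  5  5  6  7  8
  row 9: 1  2  3  3  4  5  6  6  7  8  9
  row 10: 1  2  3  3  4  5  6  7  8  9  10
  row 11: 1  2  3  4  5  6  7  8  9  10  11

reading off 1-entries of Δ²R: w = (7, 5, 9, 6, 10, 11, 1, 3, 2, 8, 4).

Rothe diagram D(w) (32 cells), 7 SE-corners (essential conditions):

[(1, 6, 0), (3, 6, 1), (3, 8, 2), (6, 4, 0), (6, 8, 3), (8, 2, 1), (10, 4, 3)]


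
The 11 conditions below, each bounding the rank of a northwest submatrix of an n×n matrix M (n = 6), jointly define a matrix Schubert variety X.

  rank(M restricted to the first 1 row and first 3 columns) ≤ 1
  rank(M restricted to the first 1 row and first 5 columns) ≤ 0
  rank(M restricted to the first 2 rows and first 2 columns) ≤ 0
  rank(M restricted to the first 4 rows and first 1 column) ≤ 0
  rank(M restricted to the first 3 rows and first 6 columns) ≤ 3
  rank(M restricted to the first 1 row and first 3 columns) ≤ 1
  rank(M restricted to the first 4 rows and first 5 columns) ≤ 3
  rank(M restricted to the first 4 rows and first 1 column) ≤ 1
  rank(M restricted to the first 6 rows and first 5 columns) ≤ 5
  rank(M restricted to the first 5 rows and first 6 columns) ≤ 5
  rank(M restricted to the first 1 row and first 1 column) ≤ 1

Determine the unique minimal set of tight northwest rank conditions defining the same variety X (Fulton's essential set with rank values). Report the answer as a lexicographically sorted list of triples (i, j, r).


Reconstructing r_w from the 11 given conditions:

  row 1: 0, 0, 0, 0, 0, 1
  row 2: 0, 0, 1, 1, 1, 2
  row 3: 0, 1, 2, 2, 2, 3
  row 4: 0, 1, 2, 3, 3, 4
  row 5: 1, 2, 3, 4, 4, 5
  row 6: 1, 2, 3, 4, 5, 6

so w = (6, 3, 2, 4, 1, 5).

Rothe diagram D(w) (9 cells), 3 SE-corners (essential conditions):

[(1, 5, 0), (2, 2, 0), (4, 1, 0)]


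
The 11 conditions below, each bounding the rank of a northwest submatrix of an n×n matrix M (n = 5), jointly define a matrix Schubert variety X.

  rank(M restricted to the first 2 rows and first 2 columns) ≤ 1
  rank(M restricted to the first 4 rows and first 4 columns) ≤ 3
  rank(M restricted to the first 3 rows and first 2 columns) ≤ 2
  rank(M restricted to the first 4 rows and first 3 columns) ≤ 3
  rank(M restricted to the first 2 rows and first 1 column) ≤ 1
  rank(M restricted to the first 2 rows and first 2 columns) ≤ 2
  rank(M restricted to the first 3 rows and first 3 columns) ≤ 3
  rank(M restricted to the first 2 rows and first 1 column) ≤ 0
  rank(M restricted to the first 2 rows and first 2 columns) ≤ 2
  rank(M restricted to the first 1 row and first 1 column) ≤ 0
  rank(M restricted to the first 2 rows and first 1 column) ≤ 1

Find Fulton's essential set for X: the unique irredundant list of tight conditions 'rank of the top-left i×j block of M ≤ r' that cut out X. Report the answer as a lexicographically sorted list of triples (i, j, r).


Reconstructing r_w from the 11 given conditions:

  i=1: 0  1  1  1  1
  i=2: 0  1  2  2  2
  i=3: 1  2  3  3  3
  i=4: 1  2  3  3  4
  i=5: 1  2  3  4  5

hence w(1..5) = (2, 3, 1, 5, 4).

ℓ(w)=3; the 2 essential cells (i,j,r):

[(2, 1, 0), (4, 4, 3)]


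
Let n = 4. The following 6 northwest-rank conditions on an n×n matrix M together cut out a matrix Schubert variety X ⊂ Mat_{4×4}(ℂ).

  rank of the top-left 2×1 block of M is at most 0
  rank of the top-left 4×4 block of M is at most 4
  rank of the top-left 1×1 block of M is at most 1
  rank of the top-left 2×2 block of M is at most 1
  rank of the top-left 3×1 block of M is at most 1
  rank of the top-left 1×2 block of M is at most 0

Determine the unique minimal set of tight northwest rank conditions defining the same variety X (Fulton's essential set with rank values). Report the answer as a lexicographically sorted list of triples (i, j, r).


Propagating the 6 rank bounds to every northwest block:

  R[1]: 0 | 0 | 1 | 1
  R[2]: 0 | 1 | 2 | 2
  R[3]: 1 | 2 | 3 | 3
  R[4]: 1 | 2 | 3 | 4

hence w(1..4) = (3, 2, 1, 4).

Fulton essential set (2 of the 3 Rothe cells):

[(1, 2, 0), (2, 1, 0)]


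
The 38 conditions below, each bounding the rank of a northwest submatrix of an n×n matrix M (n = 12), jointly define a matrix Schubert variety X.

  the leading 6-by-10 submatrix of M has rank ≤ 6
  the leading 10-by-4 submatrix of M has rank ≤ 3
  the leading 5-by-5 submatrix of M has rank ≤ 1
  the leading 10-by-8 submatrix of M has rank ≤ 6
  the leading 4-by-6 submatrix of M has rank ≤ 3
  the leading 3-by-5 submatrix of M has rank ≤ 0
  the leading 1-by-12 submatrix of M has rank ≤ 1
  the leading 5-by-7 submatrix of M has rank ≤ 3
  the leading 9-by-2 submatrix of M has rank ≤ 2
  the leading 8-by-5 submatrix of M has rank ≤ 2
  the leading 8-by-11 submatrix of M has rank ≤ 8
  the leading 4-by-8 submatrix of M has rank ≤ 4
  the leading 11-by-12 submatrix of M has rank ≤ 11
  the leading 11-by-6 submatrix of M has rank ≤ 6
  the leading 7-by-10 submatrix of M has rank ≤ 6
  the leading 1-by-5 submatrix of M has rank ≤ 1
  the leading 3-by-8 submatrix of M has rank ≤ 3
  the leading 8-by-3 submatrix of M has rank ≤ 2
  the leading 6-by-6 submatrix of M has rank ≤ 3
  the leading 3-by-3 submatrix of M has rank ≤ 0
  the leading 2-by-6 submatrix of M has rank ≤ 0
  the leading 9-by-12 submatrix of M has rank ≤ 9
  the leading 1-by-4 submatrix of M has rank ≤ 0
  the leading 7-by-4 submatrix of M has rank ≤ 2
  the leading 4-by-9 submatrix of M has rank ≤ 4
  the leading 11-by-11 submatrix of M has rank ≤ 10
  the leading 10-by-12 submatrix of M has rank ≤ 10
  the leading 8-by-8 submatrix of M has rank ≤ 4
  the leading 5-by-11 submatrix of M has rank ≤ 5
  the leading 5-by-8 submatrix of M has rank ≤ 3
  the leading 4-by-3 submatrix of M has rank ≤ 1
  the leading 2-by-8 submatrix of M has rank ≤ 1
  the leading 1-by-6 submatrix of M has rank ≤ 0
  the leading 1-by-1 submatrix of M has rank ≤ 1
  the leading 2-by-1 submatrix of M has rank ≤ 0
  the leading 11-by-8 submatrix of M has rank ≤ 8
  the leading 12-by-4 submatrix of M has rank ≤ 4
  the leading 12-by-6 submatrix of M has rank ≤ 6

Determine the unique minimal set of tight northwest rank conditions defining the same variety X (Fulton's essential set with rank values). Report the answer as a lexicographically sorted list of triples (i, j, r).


Rank table r_w(12×12) implied by the 38 constraints:

  i=1: 0 0 0 0 0 0 1 1 1 1 1 1
  i=2: 0 0 0 0 0 0 1 1 2 2 2 2
  i=3: 0 0 0 0 0 1 2 2 3 3 3 3
  i=4: 1 1 1 1 1 2 3 3 4 4 4 4
  i=5: 1 1 1 1 1 2 3 3 4 5 5 5
  i=6: 1 2 2 2 2 3 4 4 5 6 6 6
  i=7: 1 2 2 2 2 3 4 4 5 6 7 7
  i=8: 1 2 2 2 2 3 4 4 5 6 7 8
  i=9: 1 2 3 3 3 4 5 5 6 7 8 9
  i=10: 1 2 3 3 4 5 6 6 7 8 9 10
  i=11: 1 2 3 4 5 6 7 7 8 9 10 11
  i=12: 1 2 3 4 5 6 7 8 9 10 11 12

hence w(1..12) = (7, 9, 6, 1, 10, 2, 11, 12, 3, 5, 4, 8).

D(w) has 32 cells with 8 SE-corners; essential set:

[(2, 6, 0), (2, 8, 1), (3, 5, 0), (5, 5, 1), (5, 8, 3), (8, 5, 2), (8, 8, 4), (10, 4, 3)]


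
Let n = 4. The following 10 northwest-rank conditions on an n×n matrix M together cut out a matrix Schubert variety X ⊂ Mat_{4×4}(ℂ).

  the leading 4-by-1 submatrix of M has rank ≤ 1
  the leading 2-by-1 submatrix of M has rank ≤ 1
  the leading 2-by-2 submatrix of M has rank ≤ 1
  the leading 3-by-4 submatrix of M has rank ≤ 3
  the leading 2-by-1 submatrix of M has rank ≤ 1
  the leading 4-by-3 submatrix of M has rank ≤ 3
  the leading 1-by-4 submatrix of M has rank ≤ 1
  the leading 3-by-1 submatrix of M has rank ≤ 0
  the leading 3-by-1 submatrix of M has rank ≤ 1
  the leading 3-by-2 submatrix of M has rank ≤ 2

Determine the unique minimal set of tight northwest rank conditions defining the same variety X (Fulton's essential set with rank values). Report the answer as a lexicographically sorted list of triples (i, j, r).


Reconstructing r_w from the 10 given conditions:

  row 1: 0, 1, 1, 1
  row 2: 0, 1, 2, 2
  row 3: 0, 1, 2, 3
  row 4: 1, 2, 3, 4

hence w(1..4) = (2, 3, 4, 1).

ℓ(w)=3; the 1 essential cell (i,j,r):

[(3, 1, 0)]


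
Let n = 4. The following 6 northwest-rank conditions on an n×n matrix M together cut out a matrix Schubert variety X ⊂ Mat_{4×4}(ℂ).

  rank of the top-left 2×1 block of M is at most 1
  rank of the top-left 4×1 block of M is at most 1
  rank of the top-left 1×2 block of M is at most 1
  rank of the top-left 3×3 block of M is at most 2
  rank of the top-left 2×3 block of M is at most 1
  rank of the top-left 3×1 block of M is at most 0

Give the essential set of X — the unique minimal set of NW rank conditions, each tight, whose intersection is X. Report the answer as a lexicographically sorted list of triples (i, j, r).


Reconstructing r_w from the 6 given conditions:

  row 1: 0, 1, 1, 1
  row 2: 0, 1, 1, 2
  row 3: 0, 1, 2, 3
  row 4: 1, 2, 3, 4

giving w = (2, 4, 3, 1) via Δ²R.

Rothe diagram D(w) (4 cells), 2 SE-corners (essential conditions):

[(2, 3, 1), (3, 1, 0)]


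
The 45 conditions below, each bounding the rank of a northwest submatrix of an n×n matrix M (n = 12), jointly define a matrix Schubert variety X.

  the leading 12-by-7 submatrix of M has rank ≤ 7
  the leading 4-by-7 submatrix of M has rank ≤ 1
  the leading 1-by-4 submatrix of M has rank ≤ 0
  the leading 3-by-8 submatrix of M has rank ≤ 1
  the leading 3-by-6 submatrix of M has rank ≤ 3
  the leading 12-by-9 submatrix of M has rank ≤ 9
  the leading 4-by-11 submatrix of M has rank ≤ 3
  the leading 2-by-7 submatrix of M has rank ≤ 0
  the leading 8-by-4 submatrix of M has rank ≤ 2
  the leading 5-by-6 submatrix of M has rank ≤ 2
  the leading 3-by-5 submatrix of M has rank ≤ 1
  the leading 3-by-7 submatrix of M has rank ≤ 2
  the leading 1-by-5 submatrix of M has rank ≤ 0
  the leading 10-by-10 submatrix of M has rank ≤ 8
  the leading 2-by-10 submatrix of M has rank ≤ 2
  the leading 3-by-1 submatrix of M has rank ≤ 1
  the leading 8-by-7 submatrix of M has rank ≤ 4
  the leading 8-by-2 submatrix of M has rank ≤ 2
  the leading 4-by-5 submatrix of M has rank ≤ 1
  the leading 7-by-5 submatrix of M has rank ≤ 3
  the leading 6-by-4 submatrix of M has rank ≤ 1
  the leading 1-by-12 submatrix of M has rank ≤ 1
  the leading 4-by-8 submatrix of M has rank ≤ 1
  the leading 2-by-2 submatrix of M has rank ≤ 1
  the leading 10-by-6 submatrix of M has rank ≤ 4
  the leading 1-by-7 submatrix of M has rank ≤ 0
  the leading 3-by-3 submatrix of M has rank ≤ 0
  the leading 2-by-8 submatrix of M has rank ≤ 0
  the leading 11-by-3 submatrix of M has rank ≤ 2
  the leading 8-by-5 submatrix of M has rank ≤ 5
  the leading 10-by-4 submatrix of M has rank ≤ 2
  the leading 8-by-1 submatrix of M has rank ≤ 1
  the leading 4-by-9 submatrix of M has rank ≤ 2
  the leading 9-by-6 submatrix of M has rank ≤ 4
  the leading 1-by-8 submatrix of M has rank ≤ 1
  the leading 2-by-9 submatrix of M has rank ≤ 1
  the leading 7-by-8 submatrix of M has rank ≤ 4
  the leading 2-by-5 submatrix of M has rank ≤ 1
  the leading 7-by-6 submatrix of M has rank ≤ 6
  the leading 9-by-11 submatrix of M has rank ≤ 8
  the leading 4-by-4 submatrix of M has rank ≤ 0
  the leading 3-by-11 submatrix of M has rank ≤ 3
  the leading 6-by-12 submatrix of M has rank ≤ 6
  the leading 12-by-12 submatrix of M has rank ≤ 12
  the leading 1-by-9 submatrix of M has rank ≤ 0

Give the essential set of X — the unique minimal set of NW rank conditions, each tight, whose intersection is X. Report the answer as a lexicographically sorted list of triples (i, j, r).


Recovering R(i,j) via the rank-extension bound from the 45 conditions:

  i=1: 0  0  0  0  0  0  0  0  0  1  1  1
  i=2: 0  0  0  0  0  0  0  0  1  2  2  2
  i=3: 0  0  0  0  1  1  1  1  2  3  3  3
  i=4: 0  0  0  0  1  1  1  1  2  3  3  4
  i=5: 1  1  1  1  2  2  2  2  3  4  4  5
  i=6: 1  1  1  1  2  3  3  3  4  5  5  6
  i=7: 1  2  2  2  3  4  4  4  5  6  6  7
  i=8: 1  2  2  2  3  4  4  5  6  7  7  8
  i=9: 1  2  2  2  3  4  5  6  7  8  8  9
  i=10: 1  2  2  2  3  4  5  6  7  8  9  10
  i=11: 1  2  2  3  4  5  6  7  8  9  10  11
  i=12: 1  2  3  4  5  6  7  8  9  10  11  12

hence w(1..12) = (10, 9, 5, 12, 1, 6, 2, 8, 7, 11, 4, 3).

9 SE-corners of the 40-cell Rothe diagram give Ess(w):

[(1, 9, 0), (2, 8, 0), (4, 4, 0), (4, 8, 1), (4, 11, 3), (6, 4, 1), (8, 7, 4), (10, 4, 2), (11, 3, 2)]


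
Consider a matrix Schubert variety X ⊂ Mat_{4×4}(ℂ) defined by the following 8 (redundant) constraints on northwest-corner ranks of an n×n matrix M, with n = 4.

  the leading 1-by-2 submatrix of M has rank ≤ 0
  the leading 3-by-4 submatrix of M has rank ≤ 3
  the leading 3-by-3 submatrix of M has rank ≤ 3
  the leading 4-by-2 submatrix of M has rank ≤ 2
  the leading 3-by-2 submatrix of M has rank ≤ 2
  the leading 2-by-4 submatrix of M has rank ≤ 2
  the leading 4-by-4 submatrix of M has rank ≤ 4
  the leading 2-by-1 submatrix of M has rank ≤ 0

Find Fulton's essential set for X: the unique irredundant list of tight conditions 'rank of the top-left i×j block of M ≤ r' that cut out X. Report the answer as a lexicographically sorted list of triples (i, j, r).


Rank table r_w(4×4) implied by the 8 constraints:

  0 0 1 1
  0 1 2 2
  1 2 3 3
  1 2 3 4

second differences of R give the permutation w = (3, 2, 1, 4).

|D(w)|=3, |Ess(w)|=2:

[(1, 2, 0), (2, 1, 0)]


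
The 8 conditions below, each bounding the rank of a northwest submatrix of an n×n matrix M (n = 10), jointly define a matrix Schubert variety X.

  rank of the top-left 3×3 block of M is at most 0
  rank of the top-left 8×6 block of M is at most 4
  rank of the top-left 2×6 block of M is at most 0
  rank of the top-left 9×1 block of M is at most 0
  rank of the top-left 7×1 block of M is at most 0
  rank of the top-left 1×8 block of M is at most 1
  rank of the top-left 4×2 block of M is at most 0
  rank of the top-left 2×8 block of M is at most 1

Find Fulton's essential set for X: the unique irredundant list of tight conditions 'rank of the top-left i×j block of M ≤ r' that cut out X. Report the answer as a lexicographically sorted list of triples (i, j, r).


The tightest implied rank at each (i,j), from the 8 conditions:

  i=1: 0, 0, 0, 0, 0, 0, 1, 1, 1, 1
  i=2: 0, 0, 0, 0, 0, 0, 1, 1, 2, 2
  i=3: 0, 0, 0, 1, 1, 1, 2, 2, 3, 3
  i=4: 0, 0, 1, 2, 2, 2, 3, 3, 4, 4
  i=5: 0, 1, 2, 3, 3, 3, 4, 4, 5, 5
  i=6: 0, 1, 2, 3, 4, 4, 5, 5, 6, 6
  i=7: 0, 1, 2, 3, 4, 4, 5, 6, 7, 7
  i=8: 0, 1, 2, 3, 4, 4, 5, 6, 7, 8
  i=9: 0, 1, 2, 3, 4, 5, 6, 7, 8, 9
  i=10: 1, 2, 3, 4, 5, 6, 7, 8, 9, 10

the unique w with this rank table is (7, 9, 4, 3, 2, 5, 8, 10, 6, 1).

6 SE-corners of the 25-cell Rothe diagram give Ess(w):

[(2, 6, 0), (2, 8, 1), (3, 3, 0), (4, 2, 0), (8, 6, 4), (9, 1, 0)]


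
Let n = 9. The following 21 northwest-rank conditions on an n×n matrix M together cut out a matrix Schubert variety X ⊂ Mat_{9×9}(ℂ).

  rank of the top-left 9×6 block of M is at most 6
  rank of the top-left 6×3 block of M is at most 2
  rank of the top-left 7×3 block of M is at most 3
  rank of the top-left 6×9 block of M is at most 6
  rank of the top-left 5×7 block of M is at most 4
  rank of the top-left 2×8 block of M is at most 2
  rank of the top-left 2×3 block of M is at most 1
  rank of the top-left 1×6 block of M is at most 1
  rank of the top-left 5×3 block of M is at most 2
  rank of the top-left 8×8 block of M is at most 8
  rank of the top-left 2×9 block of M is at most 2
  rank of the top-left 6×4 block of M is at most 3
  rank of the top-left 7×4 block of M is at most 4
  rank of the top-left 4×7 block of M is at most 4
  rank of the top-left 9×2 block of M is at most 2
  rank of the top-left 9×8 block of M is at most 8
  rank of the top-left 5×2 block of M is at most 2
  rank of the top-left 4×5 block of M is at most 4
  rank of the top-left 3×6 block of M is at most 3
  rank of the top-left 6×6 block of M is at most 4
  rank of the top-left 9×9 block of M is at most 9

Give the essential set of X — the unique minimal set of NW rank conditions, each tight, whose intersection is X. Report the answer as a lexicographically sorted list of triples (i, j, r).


The tightest implied rank at each (i,j), from the 21 conditions:

  row 1: 1 | 1 | 1 | 1 | 1 | 1 | 1 | 1 | 1
  row 2: 1 | 1 | 1 | 2 | 2 | 2 | 2 | 2 | 2
  row 3: 1 | 2 | 2 | 3 | 3 | 3 | 3 | 3 | 3
  row 4: 1 | 2 | 2 | 3 | 4 | 4 | 4 | 4 | 4
  row 5: 1 | 2 | 2 | 3 | 4 | 4 | 4 | 5 | 5
  row 6: 1 | 2 | 2 | 3 | 4 | 4 | 5 | 6 | 6
  row 7: 1 | 2 | 3 | 4 | 5 | 5 | 6 | 7 | 7
  row 8: 1 | 2 | 3 | 4 | 5 | 6 | 7 | 8 | 8
  row 9: 1 | 2 | 3 | 4 | 5 | 6 | 7 | 8 | 9

giving w = (1, 4, 2, 5, 8, 7, 3, 6, 9) via Δ²R.

Fulton essential set (4 of the 8 Rothe cells):

[(2, 3, 1), (5, 7, 4), (6, 3, 2), (6, 6, 4)]


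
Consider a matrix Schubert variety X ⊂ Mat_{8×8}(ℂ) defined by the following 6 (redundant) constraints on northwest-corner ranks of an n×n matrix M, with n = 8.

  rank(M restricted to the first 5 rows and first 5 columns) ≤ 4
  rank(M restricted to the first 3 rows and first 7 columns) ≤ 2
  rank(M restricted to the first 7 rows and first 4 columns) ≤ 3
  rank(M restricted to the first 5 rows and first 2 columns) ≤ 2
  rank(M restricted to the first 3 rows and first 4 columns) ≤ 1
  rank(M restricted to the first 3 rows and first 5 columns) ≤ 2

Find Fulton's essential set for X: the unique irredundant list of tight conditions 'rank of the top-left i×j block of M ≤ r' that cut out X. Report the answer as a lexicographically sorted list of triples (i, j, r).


Propagating the 6 rank bounds to every northwest block:

  1 1 1 1 1 1 1 1
  1 1 1 1 2 2 2 2
  1 1 1 1 2 2 2 3
  1 2 2 2 3 3 3 4
  1 2 3 3 4 4 4 5
  1 2 3 3 4 5 5 6
  1 2 3 3 4 5 6 7
  1 2 3 4 5 6 7 8

so w = (1, 5, 8, 2, 3, 6, 7, 4).

Fulton essential set (3 of the 10 Rothe cells):

[(3, 4, 1), (3, 7, 2), (7, 4, 3)]


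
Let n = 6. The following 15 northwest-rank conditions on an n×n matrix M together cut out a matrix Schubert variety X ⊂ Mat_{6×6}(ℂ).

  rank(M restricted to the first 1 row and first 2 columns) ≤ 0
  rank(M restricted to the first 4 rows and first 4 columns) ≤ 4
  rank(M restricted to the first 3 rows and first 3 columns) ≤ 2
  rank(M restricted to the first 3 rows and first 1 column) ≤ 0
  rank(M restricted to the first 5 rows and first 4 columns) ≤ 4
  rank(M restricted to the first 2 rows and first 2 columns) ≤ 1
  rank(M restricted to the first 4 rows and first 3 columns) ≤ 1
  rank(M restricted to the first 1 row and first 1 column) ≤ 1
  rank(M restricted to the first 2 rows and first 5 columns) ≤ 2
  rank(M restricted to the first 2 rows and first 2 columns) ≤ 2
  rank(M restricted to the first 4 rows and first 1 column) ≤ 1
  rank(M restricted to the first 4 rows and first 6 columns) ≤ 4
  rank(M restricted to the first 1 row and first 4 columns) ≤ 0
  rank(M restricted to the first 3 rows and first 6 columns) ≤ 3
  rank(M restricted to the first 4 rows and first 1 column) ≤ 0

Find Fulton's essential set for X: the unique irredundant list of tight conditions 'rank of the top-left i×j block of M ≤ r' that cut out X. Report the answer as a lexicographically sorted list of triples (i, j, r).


Propagating the 15 rank bounds to every northwest block:

  R[1]: 0 | 0 | 0 | 0 | 1 | 1
  R[2]: 0 | 1 | 1 | 1 | 2 | 2
  R[3]: 0 | 1 | 1 | 2 | 3 | 3
  R[4]: 0 | 1 | 1 | 2 | 3 | 4
  R[5]: 1 | 2 | 2 | 3 | 4 | 5
  R[6]: 1 | 2 | 3 | 4 | 5 | 6

reading off 1-entries of Δ²R: w = (5, 2, 4, 6, 1, 3).

Rothe diagram D(w) (9 cells), 3 SE-corners (essential conditions):

[(1, 4, 0), (4, 1, 0), (4, 3, 1)]


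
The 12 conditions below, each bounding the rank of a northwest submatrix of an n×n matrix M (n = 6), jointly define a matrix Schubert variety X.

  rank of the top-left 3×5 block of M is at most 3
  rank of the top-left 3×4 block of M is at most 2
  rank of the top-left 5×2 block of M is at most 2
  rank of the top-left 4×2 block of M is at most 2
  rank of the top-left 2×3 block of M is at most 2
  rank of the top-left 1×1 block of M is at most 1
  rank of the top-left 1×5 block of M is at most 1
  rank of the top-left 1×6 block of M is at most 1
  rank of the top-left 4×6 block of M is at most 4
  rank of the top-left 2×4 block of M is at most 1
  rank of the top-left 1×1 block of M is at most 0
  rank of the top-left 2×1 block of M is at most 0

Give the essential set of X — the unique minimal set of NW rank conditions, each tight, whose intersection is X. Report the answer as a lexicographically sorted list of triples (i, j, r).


Reconstructing r_w from the 12 given conditions:

  i=1: 0 1 1 1 1 1
  i=2: 0 1 1 1 2 2
  i=3: 1 2 2 2 3 3
  i=4: 1 2 3 3 4 4
  i=5: 1 2 3 4 5 5
  i=6: 1 2 3 4 5 6

second differences of R give the permutation w = (2, 5, 1, 3, 4, 6).

ℓ(w)=4; the 2 essential cells (i,j,r):

[(2, 1, 0), (2, 4, 1)]


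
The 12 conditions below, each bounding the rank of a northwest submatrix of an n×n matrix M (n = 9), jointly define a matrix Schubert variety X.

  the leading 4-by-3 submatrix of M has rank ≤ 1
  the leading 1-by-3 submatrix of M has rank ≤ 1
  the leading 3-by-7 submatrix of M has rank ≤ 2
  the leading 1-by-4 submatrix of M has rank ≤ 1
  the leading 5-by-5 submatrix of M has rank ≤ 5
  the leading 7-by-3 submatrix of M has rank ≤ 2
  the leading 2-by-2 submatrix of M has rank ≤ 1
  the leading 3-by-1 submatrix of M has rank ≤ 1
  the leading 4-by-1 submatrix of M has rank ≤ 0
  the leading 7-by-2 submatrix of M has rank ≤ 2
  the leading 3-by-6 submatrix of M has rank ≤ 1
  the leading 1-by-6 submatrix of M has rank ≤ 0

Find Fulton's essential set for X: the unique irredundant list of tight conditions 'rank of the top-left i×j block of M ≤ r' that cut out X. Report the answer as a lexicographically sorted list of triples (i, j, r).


Computing R[i][j] = min implied NW-rank bound (n=9, 12 conditions):

  0, 0, 0, 0, 0, 0, 1, 1, 1
  0, 1, 1, 1, 1, 1, 2, 2, 2
  0, 1, 1, 1, 1, 1, 2, 3, 3
  0, 1, 1, 2, 2, 2, 3, 4, 4
  1, 2, 2, 3, 3, 3, 4, 5, 5
  1, 2, 2, 3, 4, 4, 5, 6, 6
  1, 2, 2, 3, 4, 5, 6, 7, 7
  1, 2, 3, 4, 5, 6, 7, 8, 8
  1, 2, 3, 4, 5, 6, 7, 8, 9

the unique w with this rank table is (7, 2, 8, 4, 1, 5, 6, 3, 9).

Fulton essential set (5 of the 16 Rothe cells):

[(1, 6, 0), (3, 6, 1), (4, 1, 0), (4, 3, 1), (7, 3, 2)]


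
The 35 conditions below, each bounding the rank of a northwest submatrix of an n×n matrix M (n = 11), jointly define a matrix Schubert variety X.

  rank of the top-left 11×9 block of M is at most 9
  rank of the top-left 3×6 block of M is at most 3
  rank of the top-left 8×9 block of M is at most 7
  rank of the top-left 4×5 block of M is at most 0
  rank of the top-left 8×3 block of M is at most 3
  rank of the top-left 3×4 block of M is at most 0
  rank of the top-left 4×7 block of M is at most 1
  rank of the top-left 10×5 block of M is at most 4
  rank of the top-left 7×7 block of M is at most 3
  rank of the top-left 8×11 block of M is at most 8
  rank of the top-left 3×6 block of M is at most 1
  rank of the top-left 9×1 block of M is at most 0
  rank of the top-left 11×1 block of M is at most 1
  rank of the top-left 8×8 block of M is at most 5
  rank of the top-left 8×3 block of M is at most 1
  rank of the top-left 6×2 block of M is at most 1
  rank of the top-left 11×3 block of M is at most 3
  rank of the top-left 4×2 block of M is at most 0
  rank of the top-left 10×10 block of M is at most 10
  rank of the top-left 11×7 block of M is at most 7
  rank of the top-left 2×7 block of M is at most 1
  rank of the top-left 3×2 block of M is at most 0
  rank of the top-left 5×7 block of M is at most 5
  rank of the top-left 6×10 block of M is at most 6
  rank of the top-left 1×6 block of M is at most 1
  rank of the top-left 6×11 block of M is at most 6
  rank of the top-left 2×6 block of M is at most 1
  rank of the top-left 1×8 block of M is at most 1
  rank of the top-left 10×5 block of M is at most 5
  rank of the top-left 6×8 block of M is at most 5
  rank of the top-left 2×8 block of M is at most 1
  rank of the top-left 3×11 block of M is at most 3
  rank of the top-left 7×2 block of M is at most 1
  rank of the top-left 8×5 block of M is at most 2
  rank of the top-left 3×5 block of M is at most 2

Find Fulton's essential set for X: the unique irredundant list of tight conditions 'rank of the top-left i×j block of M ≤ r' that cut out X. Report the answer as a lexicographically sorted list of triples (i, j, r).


The tightest implied rank at each (i,j), from the 35 conditions:

  row 1: 0, 0, 0, 0, 0, 1, 1, 1, 1, 1, 1
  row 2: 0, 0, 0, 0, 0, 1, 1, 1, 2, 2, 2
  row 3: 0, 0, 0, 0, 0, 1, 1, 2, 3, 3, 3
  row 4: 0, 0, 0, 0, 0, 1, 1, 2, 3, 4, 4
  row 5: 0, 1, 1, 1, 1, 2, 2, 3, 4, 5, 5
  row 6: 0, 1, 1, 2, 2, 3, 3, 4, 5, 6, 6
  row 7: 0, 1, 1, 2, 2, 3, 3, 4, 5, 6, 7
  row 8: 0, 1, 1, 2, 2, 3, 4, 5, 6, 7, 8
  row 9: 0, 1, 2, 3, 3, 4, 5, 6, 7, 8, 9
  row 10: 1, 2, 3, 4, 4, 5, 6, 7, 8, 9, 10
  row 11: 1, 2, 3, 4, 5, 6, 7, 8, 9, 10, 11

reading off 1-entries of Δ²R: w = (6, 9, 8, 10, 2, 4, 11, 7, 3, 1, 5).

ℓ(w)=35; the 7 essential cells (i,j,r):

[(2, 8, 1), (4, 5, 0), (4, 7, 1), (7, 7, 3), (8, 3, 1), (8, 5, 2), (9, 1, 0)]


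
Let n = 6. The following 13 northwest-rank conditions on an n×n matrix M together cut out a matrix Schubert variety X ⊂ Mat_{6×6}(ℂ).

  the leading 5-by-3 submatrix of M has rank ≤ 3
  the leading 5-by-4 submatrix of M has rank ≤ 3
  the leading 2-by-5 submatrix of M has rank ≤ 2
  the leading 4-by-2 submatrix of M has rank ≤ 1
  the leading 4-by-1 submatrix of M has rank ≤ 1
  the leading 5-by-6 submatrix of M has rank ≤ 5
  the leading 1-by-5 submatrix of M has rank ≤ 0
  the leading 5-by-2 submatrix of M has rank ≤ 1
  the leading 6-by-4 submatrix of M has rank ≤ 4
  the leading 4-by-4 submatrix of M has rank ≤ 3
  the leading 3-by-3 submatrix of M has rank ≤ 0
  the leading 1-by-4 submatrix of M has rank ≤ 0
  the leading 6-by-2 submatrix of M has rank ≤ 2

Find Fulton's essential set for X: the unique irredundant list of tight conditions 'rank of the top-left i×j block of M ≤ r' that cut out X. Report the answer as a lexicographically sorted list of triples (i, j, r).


Reconstructing r_w from the 13 given conditions:

  0, 0, 0, 0, 0, 1
  0, 0, 0, 1, 1, 2
  0, 0, 0, 1, 2, 3
  1, 1, 1, 2, 3, 4
  1, 1, 2, 3, 4, 5
  1, 2, 3, 4, 5, 6

hence w(1..6) = (6, 4, 5, 1, 3, 2).

D(w) has 12 cells with 3 SE-corners; essential set:

[(1, 5, 0), (3, 3, 0), (5, 2, 1)]


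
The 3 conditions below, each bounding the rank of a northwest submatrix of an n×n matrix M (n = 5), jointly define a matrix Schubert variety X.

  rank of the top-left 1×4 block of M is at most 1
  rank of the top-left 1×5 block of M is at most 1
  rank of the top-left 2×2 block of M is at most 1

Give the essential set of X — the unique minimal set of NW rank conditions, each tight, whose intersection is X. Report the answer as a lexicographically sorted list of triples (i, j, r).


Reconstructing r_w from the 3 given conditions:

  i=1: 1 | 1 | 1 | 1 | 1
  i=2: 1 | 1 | 2 | 2 | 2
  i=3: 1 | 2 | 3 | 3 | 3
  i=4: 1 | 2 | 3 | 4 | 4
  i=5: 1 | 2 | 3 | 4 | 5

so w = (1, 3, 2, 4, 5).

|D(w)|=1, |Ess(w)|=1:

[(2, 2, 1)]


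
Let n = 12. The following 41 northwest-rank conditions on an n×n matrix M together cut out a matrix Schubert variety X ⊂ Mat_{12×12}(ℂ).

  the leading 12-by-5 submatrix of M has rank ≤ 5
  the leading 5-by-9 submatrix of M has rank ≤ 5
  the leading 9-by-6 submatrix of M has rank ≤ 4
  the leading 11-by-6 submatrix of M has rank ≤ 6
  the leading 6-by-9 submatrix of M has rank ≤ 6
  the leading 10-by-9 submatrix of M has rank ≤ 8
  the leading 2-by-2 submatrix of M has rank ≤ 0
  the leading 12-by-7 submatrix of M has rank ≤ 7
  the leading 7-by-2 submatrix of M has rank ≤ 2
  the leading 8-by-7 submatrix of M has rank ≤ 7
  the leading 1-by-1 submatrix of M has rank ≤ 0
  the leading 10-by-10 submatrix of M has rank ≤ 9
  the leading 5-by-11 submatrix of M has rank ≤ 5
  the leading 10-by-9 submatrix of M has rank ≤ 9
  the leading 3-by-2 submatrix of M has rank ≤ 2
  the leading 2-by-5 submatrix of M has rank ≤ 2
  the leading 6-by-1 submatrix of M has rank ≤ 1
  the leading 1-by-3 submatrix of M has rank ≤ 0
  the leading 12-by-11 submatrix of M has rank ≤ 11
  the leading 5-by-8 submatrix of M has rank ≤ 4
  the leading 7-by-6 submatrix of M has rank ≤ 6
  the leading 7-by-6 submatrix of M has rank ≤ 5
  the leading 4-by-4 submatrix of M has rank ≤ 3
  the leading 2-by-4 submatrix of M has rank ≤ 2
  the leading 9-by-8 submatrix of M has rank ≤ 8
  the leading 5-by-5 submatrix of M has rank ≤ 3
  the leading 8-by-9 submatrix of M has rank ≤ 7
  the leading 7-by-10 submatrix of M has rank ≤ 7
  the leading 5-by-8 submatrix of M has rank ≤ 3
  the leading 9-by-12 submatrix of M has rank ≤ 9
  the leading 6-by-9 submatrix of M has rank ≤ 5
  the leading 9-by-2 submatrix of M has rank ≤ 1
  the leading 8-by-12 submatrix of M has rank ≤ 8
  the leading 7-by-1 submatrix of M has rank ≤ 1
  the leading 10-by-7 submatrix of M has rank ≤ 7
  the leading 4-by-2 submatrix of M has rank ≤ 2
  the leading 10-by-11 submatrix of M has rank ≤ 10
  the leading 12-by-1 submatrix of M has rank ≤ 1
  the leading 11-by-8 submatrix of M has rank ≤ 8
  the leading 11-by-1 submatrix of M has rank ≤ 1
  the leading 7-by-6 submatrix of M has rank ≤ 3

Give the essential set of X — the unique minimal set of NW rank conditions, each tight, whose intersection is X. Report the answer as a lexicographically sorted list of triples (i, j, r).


Recovering R(i,j) via the rank-extension bound from the 41 conditions:

  row 1: 0  0  0  1  1  1  1  1  1  1  1  1
  row 2: 0  0  1  2  2  2  2  2  2  2  2  2
  row 3: 1  1  2  3  3  3  3  3  3  3  3  3
  row 4: 1  1  2  3  3  3  3  3  4  4  4  4
  row 5: 1  1  2  3  3  3  3  3  4  5  5  5
  row 6: 1  1  2  3  3  3  4  4  5  6  6  6
  row 7: 1  1  2  3  3  3  4  5  6  7  7  7
  row 8: 1  1  2  3  4  4  5  6  7  8  8  8
  row 9: 1  1  2  3  4  4  5  6  7  8  9  9
  row 10: 1  2  3  4  5  5  6  7  8  9  10  10
  row 11: 1  2  3  4  5  6  7  8  9  10  11  11
  row 12: 1  2  3  4  5  6  7  8  9  10  11  12

hence w(1..12) = (4, 3, 1, 9, 10, 7, 8, 5, 11, 2, 6, 12).

Fulton essential set (6 of the 24 Rothe cells):

[(1, 3, 0), (2, 2, 0), (5, 8, 3), (7, 6, 3), (9, 2, 1), (9, 6, 4)]


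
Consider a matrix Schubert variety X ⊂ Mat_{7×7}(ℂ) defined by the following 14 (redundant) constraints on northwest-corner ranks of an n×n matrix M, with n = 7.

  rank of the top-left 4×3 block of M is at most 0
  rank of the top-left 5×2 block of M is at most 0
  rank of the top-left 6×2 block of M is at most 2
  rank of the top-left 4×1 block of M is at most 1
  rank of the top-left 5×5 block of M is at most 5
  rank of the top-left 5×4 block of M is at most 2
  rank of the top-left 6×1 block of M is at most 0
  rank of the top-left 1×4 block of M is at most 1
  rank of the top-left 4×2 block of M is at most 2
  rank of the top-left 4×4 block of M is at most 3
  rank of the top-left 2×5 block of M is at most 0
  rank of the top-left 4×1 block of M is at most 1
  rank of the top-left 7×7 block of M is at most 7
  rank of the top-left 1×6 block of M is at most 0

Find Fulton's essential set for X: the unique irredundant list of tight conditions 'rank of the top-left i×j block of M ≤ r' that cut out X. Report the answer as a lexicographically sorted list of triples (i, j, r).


Reconstructing r_w from the 14 given conditions:

  0 0 0 0 0 0 1
  0 0 0 0 0 1 2
  0 0 0 1 1 2 3
  0 0 0 1 2 3 4
  0 0 1 2 3 4 5
  0 1 2 3 4 5 6
  1 2 3 4 5 6 7

so w = (7, 6, 4, 5, 3, 2, 1).

D(w) has 20 cells with 5 SE-corners; essential set:

[(1, 6, 0), (2, 5, 0), (4, 3, 0), (5, 2, 0), (6, 1, 0)]


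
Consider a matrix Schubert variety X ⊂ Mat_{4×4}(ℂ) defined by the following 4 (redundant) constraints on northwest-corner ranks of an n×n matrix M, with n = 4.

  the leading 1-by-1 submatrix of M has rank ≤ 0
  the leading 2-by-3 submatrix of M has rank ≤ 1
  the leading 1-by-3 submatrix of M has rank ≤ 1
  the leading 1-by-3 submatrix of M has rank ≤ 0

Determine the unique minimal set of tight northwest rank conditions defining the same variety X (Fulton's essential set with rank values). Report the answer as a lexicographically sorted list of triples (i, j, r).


Propagating the 4 rank bounds to every northwest block:

  row 1: 0  0  0  1
  row 2: 1  1  1  2
  row 3: 1  2  2  3
  row 4: 1  2  3  4

hence w(1..4) = (4, 1, 2, 3).

ℓ(w)=3; the 1 essential cell (i,j,r):

[(1, 3, 0)]


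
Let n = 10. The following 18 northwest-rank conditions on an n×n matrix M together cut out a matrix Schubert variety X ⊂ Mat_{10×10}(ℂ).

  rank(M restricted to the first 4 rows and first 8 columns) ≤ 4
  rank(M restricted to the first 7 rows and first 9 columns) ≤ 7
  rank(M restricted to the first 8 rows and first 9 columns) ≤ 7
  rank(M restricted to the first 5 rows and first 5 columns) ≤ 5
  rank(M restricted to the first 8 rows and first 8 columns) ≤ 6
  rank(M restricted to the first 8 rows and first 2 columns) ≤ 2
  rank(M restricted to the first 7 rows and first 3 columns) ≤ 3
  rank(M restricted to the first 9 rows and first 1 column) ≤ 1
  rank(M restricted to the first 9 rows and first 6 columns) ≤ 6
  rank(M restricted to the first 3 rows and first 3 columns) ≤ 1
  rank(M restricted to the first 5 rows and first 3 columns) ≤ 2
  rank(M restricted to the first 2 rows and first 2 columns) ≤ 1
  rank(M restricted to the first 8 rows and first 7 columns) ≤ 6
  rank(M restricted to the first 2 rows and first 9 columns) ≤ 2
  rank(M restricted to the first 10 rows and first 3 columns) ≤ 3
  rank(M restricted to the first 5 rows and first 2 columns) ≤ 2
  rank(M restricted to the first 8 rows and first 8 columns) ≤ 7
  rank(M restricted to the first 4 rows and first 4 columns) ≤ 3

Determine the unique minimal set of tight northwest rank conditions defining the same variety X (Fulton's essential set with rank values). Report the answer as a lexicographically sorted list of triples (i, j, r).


Rank table r_w(10×10) implied by the 18 constraints:

  1  1  1  1  1  1  1  1  1  1
  1  1  1  2  2  2  2  2  2  2
  1  1  1  2  3  3  3  3  3  3
  1  2  2  3  4  4  4  4  4  4
  1  2  2  3  4  5  5  5  5  5
  1  2  3  4  5  6  6  6  6  6
  1  2  3  4  5  6  6  6  7  7
  1  2  3  4  5  6  6  6  7  8
  1  2  3  4  5  6  7  7  8  9
  1  2  3  4  5  6  7  8  9  10

so w = (1, 4, 5, 2, 6, 3, 9, 10, 7, 8).

ℓ(w)=9; the 3 essential cells (i,j,r):

[(3, 3, 1), (5, 3, 2), (8, 8, 6)]


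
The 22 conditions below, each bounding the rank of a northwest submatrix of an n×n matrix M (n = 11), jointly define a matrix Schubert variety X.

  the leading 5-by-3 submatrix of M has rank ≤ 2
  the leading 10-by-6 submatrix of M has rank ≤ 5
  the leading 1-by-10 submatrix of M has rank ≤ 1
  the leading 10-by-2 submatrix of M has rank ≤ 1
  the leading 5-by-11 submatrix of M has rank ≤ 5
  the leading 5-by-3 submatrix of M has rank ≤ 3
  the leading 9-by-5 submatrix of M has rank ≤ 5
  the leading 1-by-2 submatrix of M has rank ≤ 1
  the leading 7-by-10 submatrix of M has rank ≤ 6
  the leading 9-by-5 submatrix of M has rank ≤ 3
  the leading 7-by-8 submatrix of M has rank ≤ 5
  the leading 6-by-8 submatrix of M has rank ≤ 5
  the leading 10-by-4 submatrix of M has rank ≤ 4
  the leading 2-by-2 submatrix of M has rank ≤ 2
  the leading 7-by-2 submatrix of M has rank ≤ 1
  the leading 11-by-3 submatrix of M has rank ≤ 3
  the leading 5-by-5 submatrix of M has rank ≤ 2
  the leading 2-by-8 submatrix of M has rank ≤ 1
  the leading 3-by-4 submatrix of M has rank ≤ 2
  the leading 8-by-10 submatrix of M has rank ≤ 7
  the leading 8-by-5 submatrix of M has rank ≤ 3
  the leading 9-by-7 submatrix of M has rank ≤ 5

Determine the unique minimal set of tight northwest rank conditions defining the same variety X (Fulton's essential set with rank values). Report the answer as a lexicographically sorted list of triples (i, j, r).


Recovering R(i,j) via the rank-extension bound from the 22 conditions:

  row 1: 1 1 1 1 1 1 1 1 1 1 1
  row 2: 1 1 1 1 1 1 1 1 2 2 2
  row 3: 1 1 2 2 2 2 2 2 3 3 3
  row 4: 1 1 2 2 2 3 3 3 4 4 4
  row 5: 1 1 2 2 2 3 4 4 5 5 5
  row 6: 1 1 2 3 3 4 5 5 6 6 6
  row 7: 1 1 2 3 3 4 5 5 6 6 7
  row 8: 1 1 2 3 3 4 5 6 7 7 8
  row 9: 1 1 2 3 3 4 5 6 7 8 9
  row 10: 1 1 2 3 4 5 6 7 8 9 10
  row 11: 1 2 3 4 5 6 7 8 9 10 11

so w = (1, 9, 3, 6, 7, 4, 11, 8, 10, 5, 2).

ℓ(w)=24; the 6 essential cells (i,j,r):

[(2, 8, 1), (5, 5, 2), (7, 8, 5), (7, 10, 6), (9, 5, 3), (10, 2, 1)]
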